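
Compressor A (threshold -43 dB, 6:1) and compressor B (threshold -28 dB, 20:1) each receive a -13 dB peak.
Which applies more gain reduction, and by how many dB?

A, by 10.75 dB

A: 30 dB over, compressed to 5 dB over, so 25 dB of GR.
B: 15 dB over, compressed to 0.75 dB over, so 14.25 dB of GR.
A reduces 10.75 dB more.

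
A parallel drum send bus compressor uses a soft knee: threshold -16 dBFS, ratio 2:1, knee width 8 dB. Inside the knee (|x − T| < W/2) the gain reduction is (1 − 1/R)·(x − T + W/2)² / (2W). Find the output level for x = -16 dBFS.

x − T + W/2 = -16 − (-16) + 4 = 4.
GR = (1 − 1/2) × 4² / 16 = 0.5 × 16 / 16 = 0.5 dB.
Output = -16 − 0.5 = -16.5 dBFS.

-16.5 dBFS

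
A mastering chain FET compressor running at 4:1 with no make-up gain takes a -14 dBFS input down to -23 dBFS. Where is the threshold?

Let T be the threshold. Output overshoot = (input overshoot)/R, so -23 − T = (-14 − T)/4.
4·(-23 − T) = -14 − T → 3·T = -92 − (-14) = -78.
T = -78/3 = -26 dBFS.

-26 dBFS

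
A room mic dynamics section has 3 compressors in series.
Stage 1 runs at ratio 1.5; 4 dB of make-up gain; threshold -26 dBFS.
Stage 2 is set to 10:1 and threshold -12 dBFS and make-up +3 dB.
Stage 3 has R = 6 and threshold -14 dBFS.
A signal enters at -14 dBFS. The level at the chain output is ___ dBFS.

Stage 1: -14 dBFS is 12 dB over -26 dBFS; at 1.5:1 that becomes 8 dB over, giving -18 dBFS; +4 dB make-up → -14 dBFS.
Stage 2: below threshold (-14 ≤ -12); passes unchanged; make-up brings it to -11 dBFS.
Stage 3: -11 dBFS is 3 dB over -14 dBFS; at 6:1 that becomes 0.5 dB over, giving -13.5 dBFS.

-13.5 dBFS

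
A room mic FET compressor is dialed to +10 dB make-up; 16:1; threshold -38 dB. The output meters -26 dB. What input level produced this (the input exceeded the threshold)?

Before make-up, the level was -26 − 10 = -36 dB.
That's 2 dB above the -38 dB threshold.
Undo the ratio: input overshoot = 2 × 16 = 32 dB, giving input = -6 dB.

-6 dB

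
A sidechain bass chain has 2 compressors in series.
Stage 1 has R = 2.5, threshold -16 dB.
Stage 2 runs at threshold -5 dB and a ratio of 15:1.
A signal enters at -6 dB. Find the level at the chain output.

Stage 1: -6 dB is 10 dB over -16 dB; at 2.5:1 that becomes 4 dB over, giving -12 dB.
Stage 2: -12 dB ≤ -5 dB, so stage 2 doesn't engage; output -12 dB.

-12 dB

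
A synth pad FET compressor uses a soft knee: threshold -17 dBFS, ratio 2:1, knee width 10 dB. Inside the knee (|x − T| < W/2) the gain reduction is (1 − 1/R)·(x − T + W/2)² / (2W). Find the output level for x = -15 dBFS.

x − T + W/2 = -15 − (-17) + 5 = 7.
GR = (1 − 1/2) × 7² / 20 = 0.5 × 49 / 20 = 1.225 dB.
Output = -15 − 1.225 = -16.225 dBFS.

-16.225 dBFS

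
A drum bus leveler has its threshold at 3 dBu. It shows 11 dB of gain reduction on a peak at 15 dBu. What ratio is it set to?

12:1

Input overshoot = 15 − 3 = 12 dB.
Output overshoot = 12 − 11 = 1 dB.
Ratio = input overshoot / output overshoot = 12 / 1 = 12.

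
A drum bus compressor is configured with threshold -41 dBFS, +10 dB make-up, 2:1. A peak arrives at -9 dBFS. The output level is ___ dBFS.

-15 dBFS

Overshoot: -9 − (-41) = 32 dB.
The 32 dB excess becomes 16 dB after 2:1 reduction.
Output = -41 + 16 = -25 dBFS; make-up adds 10 dB, giving -15 dBFS.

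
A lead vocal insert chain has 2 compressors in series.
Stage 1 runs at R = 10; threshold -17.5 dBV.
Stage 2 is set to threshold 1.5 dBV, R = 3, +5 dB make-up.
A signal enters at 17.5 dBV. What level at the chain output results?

Stage 1: 35 dB above -17.5 dBV, reduced 10:1 to 3.5 dB above → -14 dBV.
Stage 2: -14 dBV ≤ 1.5 dBV, so stage 2 doesn't engage; make-up brings it to -9 dBV.

-9 dBV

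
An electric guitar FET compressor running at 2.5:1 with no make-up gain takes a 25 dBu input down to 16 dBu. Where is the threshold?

10 dBu

Let T be the threshold. Output overshoot = (input overshoot)/R, so 16 − T = (25 − T)/2.5.
2.5·(16 − T) = 25 − T → 1.5·T = 40 − 25 = 15.
T = 15/1.5 = 10 dBu.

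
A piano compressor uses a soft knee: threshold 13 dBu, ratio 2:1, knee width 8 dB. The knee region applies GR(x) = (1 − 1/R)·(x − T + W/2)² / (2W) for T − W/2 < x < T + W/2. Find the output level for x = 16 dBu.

14.46875 dBu

x − T + W/2 = 16 − 13 + 4 = 7.
GR = (1 − 1/2) × 7² / 16 = 0.5 × 49 / 16 = 1.53125 dB.
Output = 16 − 1.53125 = 14.46875 dBu.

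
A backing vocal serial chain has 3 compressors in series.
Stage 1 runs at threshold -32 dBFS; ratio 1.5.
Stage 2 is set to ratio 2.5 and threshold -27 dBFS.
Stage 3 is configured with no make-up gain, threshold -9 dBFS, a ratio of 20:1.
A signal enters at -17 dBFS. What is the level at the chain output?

-25 dBFS

Stage 1: overshoot 15 dB → 15/1.5 = 10 dB → -22 dBFS.
Stage 2: -22 dBFS is 5 dB over -27 dBFS; at 2.5:1 that becomes 2 dB over, giving -25 dBFS.
Stage 3: below threshold (-25 ≤ -9); passes unchanged; output -25 dBFS.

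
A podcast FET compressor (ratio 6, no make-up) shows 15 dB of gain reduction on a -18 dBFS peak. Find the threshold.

-36 dBFS

Input is 18 dB above T (since output overshoot × R = input overshoot: (-33 − T)·6 = -18 − T gives T = -36 dBFS).
Check: -36 + (-18 − (-36))/6 = -36 + 3 = -33 dBFS. ✓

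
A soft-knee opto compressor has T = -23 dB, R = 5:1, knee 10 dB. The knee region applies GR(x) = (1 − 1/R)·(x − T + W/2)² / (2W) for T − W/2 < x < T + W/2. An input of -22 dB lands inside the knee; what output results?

-23.44 dB

x − T + W/2 = -22 − (-23) + 5 = 6.
GR = (1 − 1/5) × 6² / 20 = 0.8 × 36 / 20 = 1.44 dB.
Output = -22 − 1.44 = -23.44 dB.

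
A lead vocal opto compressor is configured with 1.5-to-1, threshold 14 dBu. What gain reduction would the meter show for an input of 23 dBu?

3 dB

The signal is 9 dB above threshold.
After 1.5:1 compression the overshoot becomes 9/1.5 = 6 dB.
GR = overshoot in − overshoot out = 9 − 6 = 3 dB.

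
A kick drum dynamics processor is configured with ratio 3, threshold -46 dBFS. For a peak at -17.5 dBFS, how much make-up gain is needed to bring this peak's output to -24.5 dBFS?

Overshoot 28.5 dB → 28.5/3 = 9.5 dB after compression, so the compressed level is -46 + 9.5 = -36.5 dBFS.
Make-up = target − compressed = -24.5 − (-36.5) = 12 dB.

12 dB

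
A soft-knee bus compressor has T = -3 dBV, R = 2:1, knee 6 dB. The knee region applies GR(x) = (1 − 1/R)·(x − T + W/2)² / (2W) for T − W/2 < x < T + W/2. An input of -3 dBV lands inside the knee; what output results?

-3.375 dBV

x − T + W/2 = -3 − (-3) + 3 = 3.
GR = (1 − 1/2) × 3² / 12 = 0.5 × 9 / 12 = 0.375 dB.
Output = -3 − 0.375 = -3.375 dBV.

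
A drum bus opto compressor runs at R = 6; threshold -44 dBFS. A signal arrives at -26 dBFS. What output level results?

The input is 18 dB above the -44 dBFS threshold.
The 18 dB excess becomes 3 dB after 6:1 reduction.
That puts the output at -41 dBFS.

-41 dBFS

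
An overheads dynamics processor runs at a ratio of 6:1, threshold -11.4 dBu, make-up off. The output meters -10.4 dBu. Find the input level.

-5.4 dBu

The compressed level sits -10.4 − (-11.4) = 1 dB over threshold.
Undo the ratio: input overshoot = 1 × 6 = 6 dB, giving input = -5.4 dBu.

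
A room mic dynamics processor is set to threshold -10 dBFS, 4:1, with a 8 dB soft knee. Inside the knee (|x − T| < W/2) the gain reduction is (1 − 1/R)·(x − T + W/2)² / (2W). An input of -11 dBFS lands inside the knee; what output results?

-11.421875 dBFS

x − T + W/2 = -11 − (-10) + 4 = 3.
GR = (1 − 1/4) × 3² / 16 = 0.75 × 9 / 16 = 0.421875 dB.
Output = -11 − 0.421875 = -11.421875 dBFS.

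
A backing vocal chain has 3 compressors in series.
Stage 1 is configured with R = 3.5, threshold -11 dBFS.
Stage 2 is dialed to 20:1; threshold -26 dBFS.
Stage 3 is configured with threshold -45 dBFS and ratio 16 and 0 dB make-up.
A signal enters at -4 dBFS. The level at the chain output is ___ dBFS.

Stage 1: 7 dB above -11 dBFS, reduced 3.5:1 to 2 dB above → -9 dBFS.
Stage 2: -9 dBFS is 17 dB over -26 dBFS; at 20:1 that becomes 0.85 dB over, giving -25.15 dBFS.
Stage 3: -25.15 dBFS is 19.85 dB over -45 dBFS; at 16:1 that becomes 1.240625 dB over, giving -43.759375 dBFS.

-43.759375 dBFS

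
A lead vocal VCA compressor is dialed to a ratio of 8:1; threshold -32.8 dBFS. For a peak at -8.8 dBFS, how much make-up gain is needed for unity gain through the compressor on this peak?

The peak compresses to -32.8 + 24/8 = -29.8 dBFS.
To reach -8.8 dBFS requires -8.8 − (-29.8) = 21 dB of make-up.

21 dB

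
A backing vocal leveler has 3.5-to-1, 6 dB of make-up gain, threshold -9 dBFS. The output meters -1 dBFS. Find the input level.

-2 dBFS

Stripping the +6 dB make-up gives -7 dBFS at the gain stage.
That's 2 dB above the -9 dBFS threshold.
Before 3.5:1 compression the overshoot was 2 × 3.5 = 7 dB, so input = -9 + 7 = -2 dBFS.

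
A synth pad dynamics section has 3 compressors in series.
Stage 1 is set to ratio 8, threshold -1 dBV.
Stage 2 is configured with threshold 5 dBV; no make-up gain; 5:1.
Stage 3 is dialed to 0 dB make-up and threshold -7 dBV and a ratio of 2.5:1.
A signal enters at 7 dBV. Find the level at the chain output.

Stage 1: 8 dB above -1 dBV, reduced 8:1 to 1 dB above → 0 dBV.
Stage 2: below threshold (0 ≤ 5); passes unchanged; output 0 dBV.
Stage 3: 0 dBV is 7 dB over -7 dBV; at 2.5:1 that becomes 2.8 dB over, giving -4.2 dBV.

-4.2 dBV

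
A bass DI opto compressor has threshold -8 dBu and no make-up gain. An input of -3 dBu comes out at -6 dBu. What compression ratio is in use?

Input overshoot = -3 − (-8) = 5 dB; output overshoot = -6 − (-8) = 2 dB.
Ratio = 5 / 2 = 2.5.

2.5:1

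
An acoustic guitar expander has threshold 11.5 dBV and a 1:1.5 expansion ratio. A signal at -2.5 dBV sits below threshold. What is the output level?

-9.5 dBV

Undershoot = 11.5 − (-2.5) = 14 dB.
At 1:1.5, that expands to 21 dB under threshold.
Output = 11.5 − 21 = -9.5 dBV.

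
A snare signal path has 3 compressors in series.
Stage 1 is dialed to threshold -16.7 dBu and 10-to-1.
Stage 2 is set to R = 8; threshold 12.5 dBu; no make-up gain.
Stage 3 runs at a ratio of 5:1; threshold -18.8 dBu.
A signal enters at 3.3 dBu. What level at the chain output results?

-17.98 dBu

Stage 1: overshoot 20 dB → 20/10 = 2 dB → -14.7 dBu.
Stage 2: -14.7 dBu ≤ 12.5 dBu, so stage 2 doesn't engage; output -14.7 dBu.
Stage 3: -14.7 dBu is 4.1 dB over -18.8 dBu; at 5:1 that becomes 0.82 dB over, giving -17.98 dBu.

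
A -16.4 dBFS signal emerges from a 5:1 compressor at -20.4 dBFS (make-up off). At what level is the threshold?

Let T be the threshold. Output overshoot = (input overshoot)/R, so -20.4 − T = (-16.4 − T)/5.
5·(-20.4 − T) = -16.4 − T → 4·T = -102 − (-16.4) = -85.6.
T = -85.6/4 = -21.4 dBFS.

-21.4 dBFS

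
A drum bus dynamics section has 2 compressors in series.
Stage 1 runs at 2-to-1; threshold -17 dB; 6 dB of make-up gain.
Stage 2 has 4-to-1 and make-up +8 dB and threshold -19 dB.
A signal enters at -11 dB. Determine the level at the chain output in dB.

-8.25 dB

Stage 1: 6 dB above -17 dB, reduced 2:1 to 3 dB above → -14 dB; +6 dB make-up → -8 dB.
Stage 2: -8 dB is 11 dB over -19 dB; at 4:1 that becomes 2.75 dB over, giving -16.25 dB; +8 dB make-up → -8.25 dB.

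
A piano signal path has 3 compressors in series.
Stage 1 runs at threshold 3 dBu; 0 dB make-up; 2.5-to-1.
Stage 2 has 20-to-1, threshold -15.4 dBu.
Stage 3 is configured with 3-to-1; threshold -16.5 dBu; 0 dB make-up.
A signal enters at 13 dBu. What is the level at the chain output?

-15.76 dBu

Stage 1: 10 dB above 3 dBu, reduced 2.5:1 to 4 dB above → 7 dBu.
Stage 2: 7 dBu is 22.4 dB over -15.4 dBu; at 20:1 that becomes 1.12 dB over, giving -14.28 dBu.
Stage 3: 2.22 dB above -16.5 dBu, reduced 3:1 to 0.74 dB above → -15.76 dBu.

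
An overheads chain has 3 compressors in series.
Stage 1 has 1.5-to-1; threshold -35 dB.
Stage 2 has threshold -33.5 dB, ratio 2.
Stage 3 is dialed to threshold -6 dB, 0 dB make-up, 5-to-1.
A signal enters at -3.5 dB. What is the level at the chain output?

Stage 1: overshoot 31.5 dB → 31.5/1.5 = 21 dB → -14 dB.
Stage 2: -14 dB is 19.5 dB over -33.5 dB; at 2:1 that becomes 9.75 dB over, giving -23.75 dB.
Stage 3: -23.75 dB ≤ -6 dB, so stage 3 doesn't engage; output -23.75 dB.

-23.75 dB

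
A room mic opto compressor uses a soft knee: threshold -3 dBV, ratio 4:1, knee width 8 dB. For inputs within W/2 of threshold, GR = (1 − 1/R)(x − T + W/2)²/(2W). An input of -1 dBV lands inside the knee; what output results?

-2.6875 dBV

x − T + W/2 = -1 − (-3) + 4 = 6.
GR = (1 − 1/4) × 6² / 16 = 0.75 × 36 / 16 = 1.6875 dB.
Output = -1 − 1.6875 = -2.6875 dBV.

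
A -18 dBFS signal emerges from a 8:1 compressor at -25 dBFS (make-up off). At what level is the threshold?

Gain reduction = -18 − (-25) = 7 dB; output overshoot = GR / (R − 1) = 7 / 7 = 1 dB.
Threshold = output − output overshoot = -25 − 1 = -26 dBFS.

-26 dBFS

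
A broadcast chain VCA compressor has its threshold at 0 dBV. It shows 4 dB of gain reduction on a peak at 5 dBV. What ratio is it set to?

Input overshoot = 5 − 0 = 5 dB.
Output overshoot = 5 − 4 = 1 dB.
Ratio = input overshoot / output overshoot = 5 / 1 = 5.

5:1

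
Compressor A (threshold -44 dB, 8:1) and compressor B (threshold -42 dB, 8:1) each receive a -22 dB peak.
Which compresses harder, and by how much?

A, by 1.75 dB

A: GR = 22 − 22/8 = 19.25 dB.
B: GR = 20 − 20/8 = 17.5 dB.
A applies 1.75 dB more gain reduction.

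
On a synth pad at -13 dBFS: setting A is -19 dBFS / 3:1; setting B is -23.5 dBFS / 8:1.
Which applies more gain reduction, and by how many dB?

B, by 5.1875 dB

A: 6 dB over, compressed to 2 dB over, so 4 dB of GR.
B: 10.5 dB over, compressed to 1.3125 dB over, so 9.1875 dB of GR.
B reduces 5.1875 dB more.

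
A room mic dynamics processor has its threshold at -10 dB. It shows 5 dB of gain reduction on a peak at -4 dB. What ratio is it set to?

Input overshoot = -4 − (-10) = 6 dB.
Output overshoot = 6 − 5 = 1 dB.
Ratio = input overshoot / output overshoot = 6 / 1 = 6.

6:1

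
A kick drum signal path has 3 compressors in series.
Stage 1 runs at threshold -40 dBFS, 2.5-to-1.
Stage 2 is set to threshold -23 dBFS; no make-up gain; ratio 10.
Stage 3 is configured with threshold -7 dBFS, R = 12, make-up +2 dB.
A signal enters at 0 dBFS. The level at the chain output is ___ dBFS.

Stage 1: 40 dB above -40 dBFS, reduced 2.5:1 to 16 dB above → -24 dBFS.
Stage 2: -24 dBFS ≤ -23 dBFS, so stage 2 doesn't engage; output -24 dBFS.
Stage 3: below threshold (-24 ≤ -7); passes unchanged; make-up brings it to -22 dBFS.

-22 dBFS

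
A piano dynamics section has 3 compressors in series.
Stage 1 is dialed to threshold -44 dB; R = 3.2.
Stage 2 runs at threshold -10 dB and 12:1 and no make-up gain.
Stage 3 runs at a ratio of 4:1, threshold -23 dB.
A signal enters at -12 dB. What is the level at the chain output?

Stage 1: -12 dB is 32 dB over -44 dB; at 3.2:1 that becomes 10 dB over, giving -34 dB.
Stage 2: below threshold (-34 ≤ -10); passes unchanged; output -34 dB.
Stage 3: -34 dB is at or below the -23 dB threshold — no compression; output -34 dB.

-34 dB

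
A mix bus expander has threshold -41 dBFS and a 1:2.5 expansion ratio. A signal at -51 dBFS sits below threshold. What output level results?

-66 dBFS

Below threshold, a 1:2.5 expander applies gain = (2.5−1)×(T − x) of attenuation.
(2.5−1) × 10 = 15 dB, so output = -51 − 15 = -66 dBFS.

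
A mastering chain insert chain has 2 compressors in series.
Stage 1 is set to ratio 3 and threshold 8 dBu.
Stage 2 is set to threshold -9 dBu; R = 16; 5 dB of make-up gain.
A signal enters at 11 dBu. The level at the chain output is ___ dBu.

Stage 1: 11 dBu is 3 dB over 8 dBu; at 3:1 that becomes 1 dB over, giving 9 dBu.
Stage 2: overshoot 18 dB → 18/16 = 1.125 dB → -7.875 dBu; +5 dB make-up → -2.875 dBu.

-2.875 dBu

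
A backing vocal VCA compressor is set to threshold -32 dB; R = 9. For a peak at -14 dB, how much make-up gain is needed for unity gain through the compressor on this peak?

16 dB

The peak compresses to -32 + 18/9 = -30 dB.
To reach -14 dB requires -14 − (-30) = 16 dB of make-up.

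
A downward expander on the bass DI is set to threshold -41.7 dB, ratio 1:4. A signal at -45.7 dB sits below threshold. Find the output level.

Below threshold, a 1:4 expander applies gain = (4−1)×(T − x) of attenuation.
(4−1) × 4 = 12 dB, so output = -45.7 − 12 = -57.7 dB.

-57.7 dB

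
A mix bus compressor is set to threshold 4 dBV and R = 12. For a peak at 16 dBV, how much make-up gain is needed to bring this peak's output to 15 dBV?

10 dB

The peak compresses to 4 + 12/12 = 5 dBV.
To reach 15 dBV requires 15 − 5 = 10 dB of make-up.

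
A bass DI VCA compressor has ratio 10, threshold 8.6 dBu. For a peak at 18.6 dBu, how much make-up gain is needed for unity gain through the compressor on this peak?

Without make-up, output = threshold + overshoot/10 = 8.6 + 1 = 9.6 dBu.
Gap to target: 9 dB.

9 dB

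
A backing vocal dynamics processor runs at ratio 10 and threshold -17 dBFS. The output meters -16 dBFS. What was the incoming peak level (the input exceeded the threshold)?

That's 1 dB above the -17 dBFS threshold.
Undo the ratio: input overshoot = 1 × 10 = 10 dB, giving input = -7 dBFS.

-7 dBFS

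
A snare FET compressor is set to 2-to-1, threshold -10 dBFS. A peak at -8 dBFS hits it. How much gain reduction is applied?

-8 dBFS exceeds the threshold by 2 dB.
After 2:1 compression the overshoot becomes 2/2 = 1 dB.
Gain reduction = 2 − 1 = 1 dB.

1 dB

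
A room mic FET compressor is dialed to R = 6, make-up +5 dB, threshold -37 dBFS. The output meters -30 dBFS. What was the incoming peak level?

-25 dBFS

Remove make-up: -30 − 5 = -35 dBFS.
The compressed level sits -35 − (-37) = 2 dB over threshold.
Input overshoot = R × output overshoot = 12 dB → input = -37 + 12 = -25 dBFS.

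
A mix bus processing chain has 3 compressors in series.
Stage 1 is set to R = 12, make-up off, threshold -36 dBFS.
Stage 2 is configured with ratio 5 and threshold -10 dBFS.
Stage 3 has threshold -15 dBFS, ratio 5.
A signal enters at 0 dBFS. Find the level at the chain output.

-33 dBFS

Stage 1: 36 dB above -36 dBFS, reduced 12:1 to 3 dB above → -33 dBFS.
Stage 2: below threshold (-33 ≤ -10); passes unchanged; output -33 dBFS.
Stage 3: below threshold (-33 ≤ -15); passes unchanged; output -33 dBFS.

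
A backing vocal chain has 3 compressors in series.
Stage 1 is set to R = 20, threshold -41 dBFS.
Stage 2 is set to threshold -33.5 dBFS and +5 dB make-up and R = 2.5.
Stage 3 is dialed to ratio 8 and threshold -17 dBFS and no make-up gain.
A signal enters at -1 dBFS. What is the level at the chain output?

-34 dBFS

Stage 1: 40 dB above -41 dBFS, reduced 20:1 to 2 dB above → -39 dBFS.
Stage 2: below threshold (-39 ≤ -33.5); passes unchanged; make-up brings it to -34 dBFS.
Stage 3: -34 dBFS ≤ -17 dBFS, so stage 3 doesn't engage; output -34 dBFS.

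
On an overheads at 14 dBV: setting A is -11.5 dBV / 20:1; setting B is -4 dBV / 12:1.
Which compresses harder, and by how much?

A: GR = 25.5 − 25.5/20 = 24.225 dB.
B: GR = 18 − 18/12 = 16.5 dB.
A applies 7.725 dB more gain reduction.

A, by 7.725 dB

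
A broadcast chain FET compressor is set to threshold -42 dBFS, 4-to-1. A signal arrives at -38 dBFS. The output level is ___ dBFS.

The input is 4 dB above the -42 dBFS threshold.
4:1 compression reduces that to 4/4 = 1 dB over.
That puts the output at -41 dBFS.

-41 dBFS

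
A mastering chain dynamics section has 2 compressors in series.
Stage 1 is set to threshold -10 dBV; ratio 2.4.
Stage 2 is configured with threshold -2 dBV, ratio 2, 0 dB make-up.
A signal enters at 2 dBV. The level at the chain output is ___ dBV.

Stage 1: overshoot 12 dB → 12/2.4 = 5 dB → -5 dBV.
Stage 2: below threshold (-5 ≤ -2); passes unchanged; output -5 dBV.

-5 dBV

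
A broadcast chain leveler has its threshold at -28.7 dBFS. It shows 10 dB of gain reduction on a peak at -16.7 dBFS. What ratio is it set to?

6:1

Input overshoot = -16.7 − (-28.7) = 12 dB.
Output overshoot = 12 − 10 = 2 dB.
Ratio = input overshoot / output overshoot = 12 / 2 = 6.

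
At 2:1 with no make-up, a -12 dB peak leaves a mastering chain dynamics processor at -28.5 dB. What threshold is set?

-45 dB

Let T be the threshold. Output overshoot = (input overshoot)/R, so -28.5 − T = (-12 − T)/2.
2·(-28.5 − T) = -12 − T → 1·T = -57 − (-12) = -45.
T = -45/1 = -45 dB.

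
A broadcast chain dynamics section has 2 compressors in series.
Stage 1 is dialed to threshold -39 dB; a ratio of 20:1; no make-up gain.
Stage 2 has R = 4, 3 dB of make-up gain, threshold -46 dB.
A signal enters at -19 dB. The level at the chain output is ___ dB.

-41 dB

Stage 1: 20 dB above -39 dB, reduced 20:1 to 1 dB above → -38 dB.
Stage 2: overshoot 8 dB → 8/4 = 2 dB → -44 dB; +3 dB make-up → -41 dB.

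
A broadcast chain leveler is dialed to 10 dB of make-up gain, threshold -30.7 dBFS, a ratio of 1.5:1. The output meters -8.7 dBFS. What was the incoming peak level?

-12.7 dBFS

Remove make-up: -8.7 − 10 = -18.7 dBFS.
Post-compression overshoot = -18.7 − (-30.7) = 12 dB.
Input overshoot = R × output overshoot = 18 dB → input = -30.7 + 18 = -12.7 dBFS.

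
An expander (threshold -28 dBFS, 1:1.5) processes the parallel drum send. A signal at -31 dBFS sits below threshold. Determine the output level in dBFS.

-32.5 dBFS

The input is 3 dB below the -28 dBFS threshold.
A 1:1.5 expander multiplies undershoot by 1.5: 3 × 1.5 = 4.5 dB below threshold.
Output = -28 − 4.5 = -32.5 dBFS.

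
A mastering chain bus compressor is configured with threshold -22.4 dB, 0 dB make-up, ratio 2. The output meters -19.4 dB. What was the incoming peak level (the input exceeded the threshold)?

-16.4 dB

That's 3 dB above the -22.4 dB threshold.
Undo the ratio: input overshoot = 3 × 2 = 6 dB, giving input = -16.4 dB.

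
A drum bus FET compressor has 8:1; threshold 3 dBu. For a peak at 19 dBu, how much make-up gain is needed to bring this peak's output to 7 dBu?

Overshoot 16 dB → 16/8 = 2 dB after compression, so the compressed level is 3 + 2 = 5 dBu.
Make-up = target − compressed = 7 − 5 = 2 dB.

2 dB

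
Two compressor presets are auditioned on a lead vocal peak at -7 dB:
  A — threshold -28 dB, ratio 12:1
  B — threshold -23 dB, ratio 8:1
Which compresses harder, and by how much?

A: overshoot 21 dB → output overshoot 1.75 dB → GR 19.25 dB.
B: overshoot 16 dB → output overshoot 2 dB → GR 14 dB.
A applies 5.25 dB more gain reduction.

A, by 5.25 dB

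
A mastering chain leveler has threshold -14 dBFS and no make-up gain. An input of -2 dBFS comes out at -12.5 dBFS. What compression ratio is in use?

Input overshoot = -2 − (-14) = 12 dB; output overshoot = -12.5 − (-14) = 1.5 dB.
Ratio = 12 / 1.5 = 8.

8:1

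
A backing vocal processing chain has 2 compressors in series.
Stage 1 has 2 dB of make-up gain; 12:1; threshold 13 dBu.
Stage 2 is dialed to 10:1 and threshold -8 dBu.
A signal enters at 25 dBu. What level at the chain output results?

-5.6 dBu

Stage 1: overshoot 12 dB → 12/12 = 1 dB → 14 dBu; +2 dB make-up → 16 dBu.
Stage 2: 16 dBu is 24 dB over -8 dBu; at 10:1 that becomes 2.4 dB over, giving -5.6 dBu.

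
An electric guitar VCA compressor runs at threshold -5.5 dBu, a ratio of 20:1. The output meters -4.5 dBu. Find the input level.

14.5 dBu

Post-compression overshoot = -4.5 − (-5.5) = 1 dB.
Before 20:1 compression the overshoot was 1 × 20 = 20 dB, so input = -5.5 + 20 = 14.5 dBu.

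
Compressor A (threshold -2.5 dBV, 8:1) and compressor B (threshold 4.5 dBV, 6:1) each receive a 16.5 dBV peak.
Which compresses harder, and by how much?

A: overshoot 19 dB → output overshoot 2.375 dB → GR 16.625 dB.
B: overshoot 12 dB → output overshoot 2 dB → GR 10 dB.
A applies 6.625 dB more gain reduction.

A, by 6.625 dB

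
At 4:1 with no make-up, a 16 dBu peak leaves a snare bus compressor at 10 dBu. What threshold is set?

8 dBu

Let T be the threshold. Output overshoot = (input overshoot)/R, so 10 − T = (16 − T)/4.
4·(10 − T) = 16 − T → 3·T = 40 − 16 = 24.
T = 24/3 = 8 dBu.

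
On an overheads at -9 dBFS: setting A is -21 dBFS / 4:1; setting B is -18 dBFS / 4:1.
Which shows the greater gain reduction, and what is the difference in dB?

A: overshoot 12 dB → output overshoot 3 dB → GR 9 dB.
B: overshoot 9 dB → output overshoot 2.25 dB → GR 6.75 dB.
A applies 2.25 dB more gain reduction.

A, by 2.25 dB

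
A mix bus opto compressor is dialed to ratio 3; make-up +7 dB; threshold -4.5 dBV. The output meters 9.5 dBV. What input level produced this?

16.5 dBV

Before make-up, the level was 9.5 − 7 = 2.5 dBV.
The compressed level sits 2.5 − (-4.5) = 7 dB over threshold.
Before 3:1 compression the overshoot was 7 × 3 = 21 dB, so input = -4.5 + 21 = 16.5 dBV.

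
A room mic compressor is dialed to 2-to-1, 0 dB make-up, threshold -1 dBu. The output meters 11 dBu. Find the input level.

That's 12 dB above the -1 dBu threshold.
Undo the ratio: input overshoot = 12 × 2 = 24 dB, giving input = 23 dBu.

23 dBu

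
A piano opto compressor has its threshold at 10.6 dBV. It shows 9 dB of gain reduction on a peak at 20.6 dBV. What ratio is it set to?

10:1

Input overshoot = 20.6 − 10.6 = 10 dB.
Output overshoot = 10 − 9 = 1 dB.
Ratio = input overshoot / output overshoot = 10 / 1 = 10.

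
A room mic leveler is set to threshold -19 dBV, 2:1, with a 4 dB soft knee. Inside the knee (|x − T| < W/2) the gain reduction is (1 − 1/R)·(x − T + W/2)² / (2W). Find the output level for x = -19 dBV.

x − T + W/2 = -19 − (-19) + 2 = 2.
GR = (1 − 1/2) × 2² / 8 = 0.5 × 4 / 8 = 0.25 dB.
Output = -19 − 0.25 = -19.25 dBV.

-19.25 dBV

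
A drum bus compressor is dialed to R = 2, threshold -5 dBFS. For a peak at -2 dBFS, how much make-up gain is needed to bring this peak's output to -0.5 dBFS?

3 dB

Overshoot 3 dB → 3/2 = 1.5 dB after compression, so the compressed level is -5 + 1.5 = -3.5 dBFS.
Make-up = target − compressed = -0.5 − (-3.5) = 3 dB.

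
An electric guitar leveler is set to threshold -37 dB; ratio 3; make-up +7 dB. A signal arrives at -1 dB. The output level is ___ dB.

Overshoot: -1 − (-37) = 36 dB.
3:1 compression reduces that to 36/3 = 12 dB over.
So the level is -37 + 12 = -25 dB; make-up adds 7 dB, giving -18 dB.

-18 dB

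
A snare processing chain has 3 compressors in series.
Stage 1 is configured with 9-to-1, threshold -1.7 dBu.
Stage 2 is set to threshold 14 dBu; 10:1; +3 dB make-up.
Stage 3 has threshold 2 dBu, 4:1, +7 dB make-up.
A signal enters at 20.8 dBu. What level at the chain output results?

9.45 dBu

Stage 1: overshoot 22.5 dB → 22.5/9 = 2.5 dB → 0.8 dBu.
Stage 2: below threshold (0.8 ≤ 14); passes unchanged; make-up brings it to 3.8 dBu.
Stage 3: 1.8 dB above 2 dBu, reduced 4:1 to 0.45 dB above → 2.45 dBu; +7 dB make-up → 9.45 dBu.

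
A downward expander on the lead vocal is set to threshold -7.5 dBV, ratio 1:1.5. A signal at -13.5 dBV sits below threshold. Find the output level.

Undershoot = (-7.5) − (-13.5) = 6 dB.
At 1:1.5, that expands to 9 dB under threshold.
Output = -7.5 − 9 = -16.5 dBV.

-16.5 dBV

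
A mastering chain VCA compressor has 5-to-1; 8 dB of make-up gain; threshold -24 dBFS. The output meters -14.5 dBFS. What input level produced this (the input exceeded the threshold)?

-16.5 dBFS

Before make-up, the level was -14.5 − 8 = -22.5 dBFS.
That's 1.5 dB above the -24 dBFS threshold.
Before 5:1 compression the overshoot was 1.5 × 5 = 7.5 dB, so input = -24 + 7.5 = -16.5 dBFS.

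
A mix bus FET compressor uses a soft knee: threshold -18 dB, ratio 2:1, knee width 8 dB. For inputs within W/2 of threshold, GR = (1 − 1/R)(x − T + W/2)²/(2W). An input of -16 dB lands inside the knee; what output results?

-17.125 dB

x − T + W/2 = -16 − (-18) + 4 = 6.
GR = (1 − 1/2) × 6² / 16 = 0.5 × 36 / 16 = 1.125 dB.
Output = -16 − 1.125 = -17.125 dB.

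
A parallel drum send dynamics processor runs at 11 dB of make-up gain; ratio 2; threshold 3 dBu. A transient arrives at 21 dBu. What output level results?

23 dBu

21 dBu sits 18 dB over threshold.
The 18 dB excess becomes 9 dB after 2:1 reduction.
That puts the output at 12 dBu; make-up adds 11 dB, giving 23 dBu.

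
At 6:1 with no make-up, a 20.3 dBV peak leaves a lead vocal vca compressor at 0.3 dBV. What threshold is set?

-3.7 dBV

Gain reduction = 20.3 − 0.3 = 20 dB; output overshoot = GR / (R − 1) = 20 / 5 = 4 dB.
Threshold = output − output overshoot = 0.3 − 4 = -3.7 dBV.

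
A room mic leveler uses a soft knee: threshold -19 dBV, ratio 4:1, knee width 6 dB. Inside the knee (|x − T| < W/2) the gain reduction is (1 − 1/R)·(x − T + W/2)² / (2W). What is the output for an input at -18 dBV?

-19 dBV

x − T + W/2 = -18 − (-19) + 3 = 4.
GR = (1 − 1/4) × 4² / 12 = 0.75 × 16 / 12 = 1 dB.
Output = -18 − 1 = -19 dBV.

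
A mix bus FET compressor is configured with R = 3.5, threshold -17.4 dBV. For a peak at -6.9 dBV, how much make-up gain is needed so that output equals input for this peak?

The peak compresses to -17.4 + 10.5/3.5 = -14.4 dBV.
To reach -6.9 dBV requires -6.9 − (-14.4) = 7.5 dB of make-up.

7.5 dB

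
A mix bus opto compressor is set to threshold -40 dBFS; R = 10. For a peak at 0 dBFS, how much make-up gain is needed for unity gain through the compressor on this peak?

Overshoot 40 dB → 40/10 = 4 dB after compression, so the compressed level is -40 + 4 = -36 dBFS.
Make-up = target − compressed = 0 − (-36) = 36 dB.

36 dB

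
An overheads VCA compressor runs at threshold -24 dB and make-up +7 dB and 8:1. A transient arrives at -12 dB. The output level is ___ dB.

-15.5 dB

-12 dB sits 12 dB over threshold.
At 8:1 the overshoot is divided by 8, leaving 1.5 dB above threshold.
So the level is -24 + 1.5 = -22.5 dB; make-up adds 7 dB, giving -15.5 dB.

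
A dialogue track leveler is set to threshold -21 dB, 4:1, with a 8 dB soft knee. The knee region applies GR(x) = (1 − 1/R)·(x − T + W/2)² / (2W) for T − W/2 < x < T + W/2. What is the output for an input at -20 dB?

-21.171875 dB

x − T + W/2 = -20 − (-21) + 4 = 5.
GR = (1 − 1/4) × 5² / 16 = 0.75 × 25 / 16 = 1.171875 dB.
Output = -20 − 1.171875 = -21.171875 dB.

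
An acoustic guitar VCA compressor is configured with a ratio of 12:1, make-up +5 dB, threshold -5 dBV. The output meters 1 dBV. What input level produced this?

7 dBV

Before make-up, the level was 1 − 5 = -4 dBV.
That's 1 dB above the -5 dBV threshold.
Undo the ratio: input overshoot = 1 × 12 = 12 dB, giving input = 7 dBV.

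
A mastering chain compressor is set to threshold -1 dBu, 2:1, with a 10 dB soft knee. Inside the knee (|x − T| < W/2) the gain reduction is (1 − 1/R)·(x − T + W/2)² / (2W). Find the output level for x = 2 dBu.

0.4 dBu

x − T + W/2 = 2 − (-1) + 5 = 8.
GR = (1 − 1/2) × 8² / 20 = 0.5 × 64 / 20 = 1.6 dB.
Output = 2 − 1.6 = 0.4 dBu.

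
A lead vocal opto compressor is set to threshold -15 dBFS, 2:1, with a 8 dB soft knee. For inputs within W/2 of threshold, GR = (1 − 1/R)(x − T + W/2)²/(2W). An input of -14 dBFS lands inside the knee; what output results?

x − T + W/2 = -14 − (-15) + 4 = 5.
GR = (1 − 1/2) × 5² / 16 = 0.5 × 25 / 16 = 0.78125 dB.
Output = -14 − 0.78125 = -14.78125 dBFS.

-14.78125 dBFS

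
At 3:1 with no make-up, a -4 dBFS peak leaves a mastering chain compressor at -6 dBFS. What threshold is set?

-7 dBFS

Gain reduction = -4 − (-6) = 2 dB; output overshoot = GR / (R − 1) = 2 / 2 = 1 dB.
Threshold = output − output overshoot = -6 − 1 = -7 dBFS.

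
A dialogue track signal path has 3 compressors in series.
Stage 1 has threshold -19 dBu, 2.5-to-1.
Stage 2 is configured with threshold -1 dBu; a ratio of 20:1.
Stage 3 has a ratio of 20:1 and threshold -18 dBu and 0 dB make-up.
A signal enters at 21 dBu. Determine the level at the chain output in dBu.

Stage 1: overshoot 40 dB → 40/2.5 = 16 dB → -3 dBu.
Stage 2: below threshold (-3 ≤ -1); passes unchanged; output -3 dBu.
Stage 3: overshoot 15 dB → 15/20 = 0.75 dB → -17.25 dBu.

-17.25 dBu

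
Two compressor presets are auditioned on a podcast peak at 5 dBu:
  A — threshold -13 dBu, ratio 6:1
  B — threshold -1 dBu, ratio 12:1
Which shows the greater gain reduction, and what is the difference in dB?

A: 18 dB over, compressed to 3 dB over, so 15 dB of GR.
B: 6 dB over, compressed to 0.5 dB over, so 5.5 dB of GR.
A reduces 9.5 dB more.

A, by 9.5 dB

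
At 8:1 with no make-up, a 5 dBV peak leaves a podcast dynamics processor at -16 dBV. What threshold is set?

-19 dBV

Input is 24 dB above T (since output overshoot × R = input overshoot: (-16 − T)·8 = 5 − T gives T = -19 dBV).
Check: -19 + (5 − (-19))/8 = -19 + 3 = -16 dBV. ✓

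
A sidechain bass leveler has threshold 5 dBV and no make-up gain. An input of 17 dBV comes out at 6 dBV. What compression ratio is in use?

12:1

Input overshoot = 17 − 5 = 12 dB; output overshoot = 6 − 5 = 1 dB.
Ratio = 12 / 1 = 12.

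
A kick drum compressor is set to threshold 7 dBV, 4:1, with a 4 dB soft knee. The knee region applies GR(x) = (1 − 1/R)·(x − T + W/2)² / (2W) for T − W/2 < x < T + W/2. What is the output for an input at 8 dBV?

x − T + W/2 = 8 − 7 + 2 = 3.
GR = (1 − 1/4) × 3² / 8 = 0.75 × 9 / 8 = 0.84375 dB.
Output = 8 − 0.84375 = 7.15625 dBV.

7.15625 dBV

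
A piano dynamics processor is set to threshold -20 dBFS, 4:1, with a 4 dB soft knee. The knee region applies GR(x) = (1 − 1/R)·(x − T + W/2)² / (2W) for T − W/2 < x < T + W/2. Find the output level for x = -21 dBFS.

-21.09375 dBFS

x − T + W/2 = -21 − (-20) + 2 = 1.
GR = (1 − 1/4) × 1² / 8 = 0.75 × 1 / 8 = 0.09375 dB.
Output = -21 − 0.09375 = -21.09375 dBFS.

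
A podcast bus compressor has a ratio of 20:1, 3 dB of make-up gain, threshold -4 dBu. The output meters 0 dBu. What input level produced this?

16 dBu

Remove make-up: 0 − 3 = -3 dBu.
That's 1 dB above the -4 dBu threshold.
Before 20:1 compression the overshoot was 1 × 20 = 20 dB, so input = -4 + 20 = 16 dBu.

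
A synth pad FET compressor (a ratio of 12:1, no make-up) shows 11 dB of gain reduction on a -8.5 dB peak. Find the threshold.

Input is 12 dB above T (since output overshoot × R = input overshoot: (-19.5 − T)·12 = -8.5 − T gives T = -20.5 dB).
Check: -20.5 + (-8.5 − (-20.5))/12 = -20.5 + 1 = -19.5 dB. ✓

-20.5 dB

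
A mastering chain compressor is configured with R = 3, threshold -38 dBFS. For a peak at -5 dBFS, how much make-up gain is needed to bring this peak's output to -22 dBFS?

Overshoot 33 dB → 33/3 = 11 dB after compression, so the compressed level is -38 + 11 = -27 dBFS.
Make-up = target − compressed = -22 − (-27) = 5 dB.

5 dB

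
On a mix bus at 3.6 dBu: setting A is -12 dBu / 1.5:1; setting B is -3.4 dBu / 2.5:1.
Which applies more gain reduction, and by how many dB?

A: 15.6 dB over, compressed to 10.4 dB over, so 5.2 dB of GR.
B: 7 dB over, compressed to 2.8 dB over, so 4.2 dB of GR.
A applies 1 dB more gain reduction.

A, by 1 dB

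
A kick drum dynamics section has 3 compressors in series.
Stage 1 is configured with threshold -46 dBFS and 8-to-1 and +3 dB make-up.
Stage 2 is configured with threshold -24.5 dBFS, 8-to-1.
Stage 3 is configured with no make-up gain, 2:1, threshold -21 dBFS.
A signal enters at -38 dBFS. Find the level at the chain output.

Stage 1: 8 dB above -46 dBFS, reduced 8:1 to 1 dB above → -45 dBFS; +3 dB make-up → -42 dBFS.
Stage 2: -42 dBFS ≤ -24.5 dBFS, so stage 2 doesn't engage; output -42 dBFS.
Stage 3: below threshold (-42 ≤ -21); passes unchanged; output -42 dBFS.

-42 dBFS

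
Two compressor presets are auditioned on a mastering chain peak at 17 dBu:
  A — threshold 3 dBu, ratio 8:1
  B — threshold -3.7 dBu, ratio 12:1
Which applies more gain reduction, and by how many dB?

B, by 6.725 dB

A: overshoot 14 dB → output overshoot 1.75 dB → GR 12.25 dB.
B: overshoot 20.7 dB → output overshoot 1.725 dB → GR 18.975 dB.
B applies 6.725 dB more gain reduction.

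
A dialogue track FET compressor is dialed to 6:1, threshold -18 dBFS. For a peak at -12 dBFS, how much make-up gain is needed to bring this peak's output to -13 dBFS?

Overshoot 6 dB → 6/6 = 1 dB after compression, so the compressed level is -18 + 1 = -17 dBFS.
Make-up = target − compressed = -13 − (-17) = 4 dB.

4 dB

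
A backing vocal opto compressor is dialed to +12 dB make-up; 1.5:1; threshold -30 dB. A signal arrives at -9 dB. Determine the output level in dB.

Overshoot: -9 − (-30) = 21 dB.
The 21 dB excess becomes 14 dB after 1.5:1 reduction.
Output = -30 + 14 = -16 dB; make-up adds 12 dB, giving -4 dB.

-4 dB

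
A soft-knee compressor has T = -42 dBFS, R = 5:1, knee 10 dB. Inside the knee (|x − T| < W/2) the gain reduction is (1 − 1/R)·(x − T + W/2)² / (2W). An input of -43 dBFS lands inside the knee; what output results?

x − T + W/2 = -43 − (-42) + 5 = 4.
GR = (1 − 1/5) × 4² / 20 = 0.8 × 16 / 20 = 0.64 dB.
Output = -43 − 0.64 = -43.64 dBFS.

-43.64 dBFS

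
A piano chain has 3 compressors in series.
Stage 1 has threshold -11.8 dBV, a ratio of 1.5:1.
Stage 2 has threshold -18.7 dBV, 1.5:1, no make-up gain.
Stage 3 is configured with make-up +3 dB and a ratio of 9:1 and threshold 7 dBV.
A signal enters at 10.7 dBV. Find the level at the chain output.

-1.1 dBV

Stage 1: 10.7 dBV is 22.5 dB over -11.8 dBV; at 1.5:1 that becomes 15 dB over, giving 3.2 dBV.
Stage 2: 3.2 dBV is 21.9 dB over -18.7 dBV; at 1.5:1 that becomes 14.6 dB over, giving -4.1 dBV.
Stage 3: -4.1 dBV is at or below the 7 dBV threshold — no compression; make-up brings it to -1.1 dBV.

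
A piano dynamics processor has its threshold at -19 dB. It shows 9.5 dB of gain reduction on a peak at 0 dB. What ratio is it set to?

2:1

Input overshoot = 0 − (-19) = 19 dB.
Output overshoot = 19 − 9.5 = 9.5 dB.
Ratio = input overshoot / output overshoot = 19 / 9.5 = 2.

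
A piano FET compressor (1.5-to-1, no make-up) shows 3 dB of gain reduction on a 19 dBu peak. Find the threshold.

10 dBu

Gain reduction = 19 − 16 = 3 dB; output overshoot = GR / (R − 1) = 3 / 0.5 = 6 dB.
Threshold = output − output overshoot = 16 − 6 = 10 dBu.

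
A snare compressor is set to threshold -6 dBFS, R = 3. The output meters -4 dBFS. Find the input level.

That's 2 dB above the -6 dBFS threshold.
Undo the ratio: input overshoot = 2 × 3 = 6 dB, giving input = 0 dBFS.

0 dBFS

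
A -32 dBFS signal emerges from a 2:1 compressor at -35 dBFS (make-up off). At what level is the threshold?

-38 dBFS

Input is 6 dB above T (since output overshoot × R = input overshoot: (-35 − T)·2 = -32 − T gives T = -38 dBFS).
Check: -38 + (-32 − (-38))/2 = -38 + 3 = -35 dBFS. ✓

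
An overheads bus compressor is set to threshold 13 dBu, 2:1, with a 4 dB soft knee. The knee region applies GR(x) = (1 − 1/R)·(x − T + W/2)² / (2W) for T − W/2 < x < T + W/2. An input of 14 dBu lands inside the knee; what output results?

13.4375 dBu

x − T + W/2 = 14 − 13 + 2 = 3.
GR = (1 − 1/2) × 3² / 8 = 0.5 × 9 / 8 = 0.5625 dB.
Output = 14 − 0.5625 = 13.4375 dBu.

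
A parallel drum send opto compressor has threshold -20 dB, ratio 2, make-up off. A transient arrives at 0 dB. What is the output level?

The input is 20 dB above the -20 dB threshold.
At 2:1 the overshoot is divided by 2, leaving 10 dB above threshold.
Output = -20 + 10 = -10 dB.

-10 dB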